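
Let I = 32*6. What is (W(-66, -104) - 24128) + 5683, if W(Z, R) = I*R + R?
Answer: -38517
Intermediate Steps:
I = 192
W(Z, R) = 193*R (W(Z, R) = 192*R + R = 193*R)
(W(-66, -104) - 24128) + 5683 = (193*(-104) - 24128) + 5683 = (-20072 - 24128) + 5683 = -44200 + 5683 = -38517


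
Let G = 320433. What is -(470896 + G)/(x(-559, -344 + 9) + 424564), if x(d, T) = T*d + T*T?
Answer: -791329/724054 ≈ -1.0929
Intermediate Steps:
x(d, T) = T² + T*d (x(d, T) = T*d + T² = T² + T*d)
-(470896 + G)/(x(-559, -344 + 9) + 424564) = -(470896 + 320433)/((-344 + 9)*((-344 + 9) - 559) + 424564) = -791329/(-335*(-335 - 559) + 424564) = -791329/(-335*(-894) + 424564) = -791329/(299490 + 424564) = -791329/724054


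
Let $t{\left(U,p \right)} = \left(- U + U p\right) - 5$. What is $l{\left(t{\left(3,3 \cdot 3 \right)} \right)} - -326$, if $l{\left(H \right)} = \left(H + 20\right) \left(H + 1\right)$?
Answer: $1106$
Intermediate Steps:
$t{\left(U,p \right)} = -5 - U + U p$
$l{\left(H \right)} = \left(1 + H\right) \left(20 + H\right)$ ($l{\left(H \right)} = \left(20 + H\right) \left(1 + H\right) = \left(1 + H\right) \left(20 + H\right)$)
$l{\left(t{\left(3,3 \cdot 3 \right)} \right)} - -326 = \left(20 + \left(-5 - 3 + 3 \cdot 3 \cdot 3\right)^{2} + 21 \left(-5 - 3 + 3 \cdot 3 \cdot 3\right)\right) - -326 = \left(20 + \left(-5 - 3 + 3 \cdot 9\right)^{2} + 21 \left(-5 - 3 + 3 \cdot 9\right)\right) + 326 = \left(20 + \left(-5 - 3 + 27\right)^{2} + 21 \left(-5 - 3 + 27\right)\right) + 326 = \left(20 + 19^{2} + 21 \cdot 19\right) + 326 = \left(20 + 361 + 399\right) + 326 = 780 + 326 = 1106$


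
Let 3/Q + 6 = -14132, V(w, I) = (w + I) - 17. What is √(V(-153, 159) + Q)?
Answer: I*√2198755898/14138 ≈ 3.3167*I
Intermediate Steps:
V(w, I) = -17 + I + w (V(w, I) = (I + w) - 17 = -17 + I + w)
Q = -3/14138 (Q = 3/(-6 - 14132) = 3/(-14138) = 3*(-1/14138) = -3/14138 ≈ -0.00021219)
√(V(-153, 159) + Q) = √((-17 + 159 - 153) - 3/14138) = √(-11 - 3/14138) = √(-155521/14138) = I*√2198755898/14138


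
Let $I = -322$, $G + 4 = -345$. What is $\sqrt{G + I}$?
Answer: $i \sqrt{671} \approx 25.904 i$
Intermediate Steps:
$G = -349$ ($G = -4 - 345 = -349$)
$\sqrt{G + I} = \sqrt{-349 - 322} = \sqrt{-671} = i \sqrt{671}$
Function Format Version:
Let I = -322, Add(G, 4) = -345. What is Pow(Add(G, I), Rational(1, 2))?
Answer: Mul(I, Pow(671, Rational(1, 2))) ≈ Mul(25.904, I)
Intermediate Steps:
G = -349 (G = Add(-4, -345) = -349)
Pow(Add(G, I), Rational(1, 2)) = Pow(Add(-349, -322), Rational(1, 2)) = Pow(-671, Rational(1, 2)) = Mul(I, Pow(671, Rational(1, 2)))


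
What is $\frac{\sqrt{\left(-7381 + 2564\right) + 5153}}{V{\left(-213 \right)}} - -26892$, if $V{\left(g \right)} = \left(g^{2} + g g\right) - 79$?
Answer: $26892 + \frac{4 \sqrt{21}}{90659} \approx 26892.0$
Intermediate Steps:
$V{\left(g \right)} = -79 + 2 g^{2}$ ($V{\left(g \right)} = \left(g^{2} + g^{2}\right) - 79 = 2 g^{2} - 79 = -79 + 2 g^{2}$)
$\frac{\sqrt{\left(-7381 + 2564\right) + 5153}}{V{\left(-213 \right)}} - -26892 = \frac{\sqrt{\left(-7381 + 2564\right) + 5153}}{-79 + 2 \left(-213\right)^{2}} - -26892 = \frac{\sqrt{-4817 + 5153}}{-79 + 2 \cdot 45369} + 26892 = \frac{\sqrt{336}}{-79 + 90738} + 26892 = \frac{4 \sqrt{21}}{90659} + 26892 = 26892 + \frac{4 \sqrt{21}}{90659}$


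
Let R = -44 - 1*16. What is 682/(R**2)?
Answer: 341/1800 ≈ 0.18944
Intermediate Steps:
R = -60 (R = -44 - 16 = -60)
682/(R**2) = 682/((-60)**2) = 682/3600 = 682*(1/3600) = 341/1800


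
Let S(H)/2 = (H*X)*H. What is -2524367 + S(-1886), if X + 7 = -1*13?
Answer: -144804207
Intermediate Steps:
X = -20 (X = -7 - 1*13 = -7 - 13 = -20)
S(H) = -40*H**2 (S(H) = 2*((H*(-20))*H) = 2*((-20*H)*H) = 2*(-20*H**2) = -40*H**2)
-2524367 + S(-1886) = -2524367 - 40*(-1886)**2 = -2524367 - 40*3556996 = -2524367 - 142279840 = -144804207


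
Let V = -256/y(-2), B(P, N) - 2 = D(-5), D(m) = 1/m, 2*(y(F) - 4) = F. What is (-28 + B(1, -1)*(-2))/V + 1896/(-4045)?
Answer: -10191/103552 ≈ -0.098414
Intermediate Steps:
y(F) = 4 + F/2
B(P, N) = 9/5 (B(P, N) = 2 + 1/(-5) = 2 - ⅕ = 9/5)
V = -256/3 (V = -256/(4 + (½)*(-2)) = -256/(4 - 1) = -256/3 ≈ -85.333)
(-28 + B(1, -1)*(-2))/V + 1896/(-4045) = (-28 + (9/5)*(-2))/(-256/3) + 1896/(-4045) = (-28 - 18/5)*(-3/256) + 1896*(-1/4045) = -158/5*(-3/256) - 1896/4045 = 237/640 - 1896/4045 = -10191/103552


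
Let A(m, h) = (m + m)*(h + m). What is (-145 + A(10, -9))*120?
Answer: -15000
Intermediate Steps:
A(m, h) = 2*m*(h + m) (A(m, h) = (2*m)*(h + m) = 2*m*(h + m))
(-145 + A(10, -9))*120 = (-145 + 2*10*(-9 + 10))*120 = (-145 + 2*10*1)*120 = (-145 + 20)*120 = -125*120 = -15000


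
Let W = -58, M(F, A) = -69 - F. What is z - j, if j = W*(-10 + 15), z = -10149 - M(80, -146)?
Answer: -9710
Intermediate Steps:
z = -10000 (z = -10149 - (-69 - 1*80) = -10149 - (-69 - 80) = -10149 - 1*(-149) = -10149 + 149 = -10000)
j = -290 (j = -58*(-10 + 15) = -58*5 = -290)
z - j = -10000 - 1*(-290) = -10000 + 290 = -9710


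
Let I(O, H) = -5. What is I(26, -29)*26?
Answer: -130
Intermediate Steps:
I(26, -29)*26 = -5*26 = -130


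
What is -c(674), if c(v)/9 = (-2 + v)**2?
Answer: -4064256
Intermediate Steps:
c(v) = 9*(-2 + v)**2
-c(674) = -9*(-2 + 674)**2 = -9*672**2 = -9*451584 = -1*4064256 = -4064256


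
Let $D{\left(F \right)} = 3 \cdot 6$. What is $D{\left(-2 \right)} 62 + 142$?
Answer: $1258$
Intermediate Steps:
$D{\left(F \right)} = 18$
$D{\left(-2 \right)} 62 + 142 = 18 \cdot 62 + 142 = 1116 + 142 = 1258$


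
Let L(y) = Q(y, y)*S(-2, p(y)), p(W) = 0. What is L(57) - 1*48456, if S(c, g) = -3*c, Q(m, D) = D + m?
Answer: -47772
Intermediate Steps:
L(y) = 12*y (L(y) = (y + y)*(-3*(-2)) = (2*y)*6 = 12*y)
L(57) - 1*48456 = 12*57 - 1*48456 = 684 - 48456 = -47772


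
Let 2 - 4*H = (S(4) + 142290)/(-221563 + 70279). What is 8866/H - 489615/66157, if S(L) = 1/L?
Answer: 202699130434719/16817421283 ≈ 12053.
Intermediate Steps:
H = 1779433/2420544 (H = ½ - (1/4 + 142290)/(4*(-221563 + 70279)) = ½ - (¼ + 142290)/(4*(-151284)) = ½ - 569161*(-1)/(16*151284) = ½ - ¼*(-569161/605136) = ½ + 569161/2420544 = 1779433/2420544 ≈ 0.73514)
8866/H - 489615/66157 = 8866/(1779433/2420544) - 489615/66157 = 8866*(2420544/1779433) - 489615*1/66157 = 21460543104/1779433 - 69945/9451 = 202699130434719/16817421283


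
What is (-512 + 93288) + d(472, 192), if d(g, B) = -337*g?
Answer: -66288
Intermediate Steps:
(-512 + 93288) + d(472, 192) = (-512 + 93288) - 337*472 = 92776 - 159064 = -66288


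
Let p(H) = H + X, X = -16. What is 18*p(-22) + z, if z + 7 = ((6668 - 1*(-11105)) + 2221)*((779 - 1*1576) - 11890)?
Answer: -253664569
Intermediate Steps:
p(H) = -16 + H (p(H) = H - 16 = -16 + H)
z = -253663885 (z = -7 + ((6668 - 1*(-11105)) + 2221)*((779 - 1*1576) - 11890) = -7 + ((6668 + 11105) + 2221)*((779 - 1576) - 11890) = -7 + (17773 + 2221)*(-797 - 11890) = -7 + 19994*(-12687) = -7 - 253663878 = -253663885)
18*p(-22) + z = 18*(-16 - 22) - 253663885 = 18*(-38) - 253663885 = -684 - 253663885 = -253664569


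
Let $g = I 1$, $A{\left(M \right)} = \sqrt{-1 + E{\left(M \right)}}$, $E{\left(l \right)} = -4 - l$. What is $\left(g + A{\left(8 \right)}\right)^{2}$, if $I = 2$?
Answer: $\left(2 + i \sqrt{13}\right)^{2} \approx -9.0 + 14.422 i$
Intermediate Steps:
$A{\left(M \right)} = \sqrt{-5 - M}$ ($A{\left(M \right)} = \sqrt{-1 - \left(4 + M\right)} = \sqrt{-5 - M}$)
$g = 2$ ($g = 2 \cdot 1 = 2$)
$\left(g + A{\left(8 \right)}\right)^{2} = \left(2 + \sqrt{-5 - 8}\right)^{2} = \left(2 + \sqrt{-13}\right)^{2} = \left(2 + i \sqrt{13}\right)^{2}$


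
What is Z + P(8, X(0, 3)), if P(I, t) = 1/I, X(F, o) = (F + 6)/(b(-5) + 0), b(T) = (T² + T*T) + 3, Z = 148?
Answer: 1185/8 ≈ 148.13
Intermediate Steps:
b(T) = 3 + 2*T² (b(T) = (T² + T²) + 3 = 2*T² + 3 = 3 + 2*T²)
X(F, o) = 6/53 + F/53 (X(F, o) = (F + 6)/((3 + 2*(-5)²) + 0) = (6 + F)/((3 + 2*25) + 0) = (6 + F)/((3 + 50) + 0) = (6 + F)/(53 + 0) = (6 + F)/53 = (6 + F)*(1/53) = 6/53 + F/53)
Z + P(8, X(0, 3)) = 148 + 1/8 = 148 + ⅛ = 1185/8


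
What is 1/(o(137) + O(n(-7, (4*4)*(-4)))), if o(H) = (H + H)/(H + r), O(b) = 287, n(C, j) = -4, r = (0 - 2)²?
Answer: 141/40741 ≈ 0.0034609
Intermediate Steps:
r = 4 (r = (-2)² = 4)
o(H) = 2*H/(4 + H) (o(H) = (H + H)/(H + 4) = (2*H)/(4 + H) = 2*H/(4 + H))
1/(o(137) + O(n(-7, (4*4)*(-4)))) = 1/(2*137/(4 + 137) + 287) = 1/(2*137/141 + 287) = 1/(2*137*(1/141) + 287) = 1/(274/141 + 287) = 1/(40741/141) = 141/40741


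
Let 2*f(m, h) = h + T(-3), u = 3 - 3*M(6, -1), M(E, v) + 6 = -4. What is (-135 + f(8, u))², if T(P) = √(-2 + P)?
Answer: (237 - I*√5)²/4 ≈ 14041.0 - 264.97*I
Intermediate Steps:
M(E, v) = -10 (M(E, v) = -6 - 4 = -10)
u = 33 (u = 3 - 3*(-10) = 3 + 30 = 33)
f(m, h) = h/2 + I*√5/2 (f(m, h) = (h + √(-2 - 3))/2 = (h + √(-5))/2 = (h + I*√5)/2 = h/2 + I*√5/2)
(-135 + f(8, u))² = (-135 + ((½)*33 + I*√5/2))² = (-135 + (33/2 + I*√5/2))² = (-237/2 + I*√5/2)²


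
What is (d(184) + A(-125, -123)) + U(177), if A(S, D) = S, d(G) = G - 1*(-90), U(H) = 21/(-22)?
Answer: 3257/22 ≈ 148.05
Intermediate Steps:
U(H) = -21/22 (U(H) = 21*(-1/22) = -21/22)
d(G) = 90 + G (d(G) = G + 90 = 90 + G)
(d(184) + A(-125, -123)) + U(177) = ((90 + 184) - 125) - 21/22 = (274 - 125) - 21/22 = 149 - 21/22 = 3257/22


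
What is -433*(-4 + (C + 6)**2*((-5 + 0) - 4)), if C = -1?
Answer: 99157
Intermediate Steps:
-433*(-4 + (C + 6)**2*((-5 + 0) - 4)) = -433*(-4 + (-1 + 6)**2*((-5 + 0) - 4)) = -433*(-4 + 5**2*(-5 - 4)) = -433*(-4 + 25*(-9)) = -433*(-4 - 225) = -433*(-229) = 99157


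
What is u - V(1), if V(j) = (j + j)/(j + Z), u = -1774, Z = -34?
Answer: -58540/33 ≈ -1773.9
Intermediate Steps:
V(j) = 2*j/(-34 + j) (V(j) = (j + j)/(j - 34) = (2*j)/(-34 + j) = 2*j/(-34 + j))
u - V(1) = -1774 - 2/(-34 + 1) = -1774 - 2/(-33) = -1774 - 2*(-1)/33 = -1774 - 1*(-2/33) = -1774 + 2/33 = -58540/33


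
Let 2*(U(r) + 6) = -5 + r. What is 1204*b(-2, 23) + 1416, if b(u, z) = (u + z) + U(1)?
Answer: 17068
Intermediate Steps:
U(r) = -17/2 + r/2 (U(r) = -6 + (-5 + r)/2 = -6 + (-5/2 + r/2) = -17/2 + r/2)
b(u, z) = -8 + u + z (b(u, z) = (u + z) + (-17/2 + (½)*1) = (u + z) + (-17/2 + ½) = (u + z) - 8 = -8 + u + z)
1204*b(-2, 23) + 1416 = 1204*(-8 - 2 + 23) + 1416 = 1204*13 + 1416 = 15652 + 1416 = 17068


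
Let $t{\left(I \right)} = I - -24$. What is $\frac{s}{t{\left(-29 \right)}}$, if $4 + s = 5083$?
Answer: $- \frac{5079}{5} \approx -1015.8$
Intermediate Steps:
$s = 5079$ ($s = -4 + 5083 = 5079$)
$t{\left(I \right)} = 24 + I$ ($t{\left(I \right)} = I + 24 = 24 + I$)
$\frac{s}{t{\left(-29 \right)}} = \frac{5079}{24 - 29} = \frac{5079}{-5} = 5079 \left(- \frac{1}{5}\right) = - \frac{5079}{5}$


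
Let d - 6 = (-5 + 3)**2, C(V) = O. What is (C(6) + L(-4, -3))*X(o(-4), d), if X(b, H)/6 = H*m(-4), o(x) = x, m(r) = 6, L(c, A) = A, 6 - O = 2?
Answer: 360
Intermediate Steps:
O = 4 (O = 6 - 1*2 = 6 - 2 = 4)
C(V) = 4
d = 10 (d = 6 + (-5 + 3)**2 = 6 + (-2)**2 = 6 + 4 = 10)
X(b, H) = 36*H (X(b, H) = 6*(H*6) = 6*(6*H) = 36*H)
(C(6) + L(-4, -3))*X(o(-4), d) = (4 - 3)*(36*10) = 1*360 = 360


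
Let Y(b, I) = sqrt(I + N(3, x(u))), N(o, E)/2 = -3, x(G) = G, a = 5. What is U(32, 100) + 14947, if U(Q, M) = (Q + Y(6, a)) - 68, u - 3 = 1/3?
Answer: 14911 + I ≈ 14911.0 + 1.0*I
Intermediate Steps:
u = 10/3 (u = 3 + 1/3 = 10/3 ≈ 3.3333)
N(o, E) = -6 (N(o, E) = 2*(-3) = -6)
Y(b, I) = sqrt(-6 + I) (Y(b, I) = sqrt(I - 6) = sqrt(-6 + I))
U(Q, M) = -68 + I + Q (U(Q, M) = (Q + sqrt(-6 + 5)) - 68 = (Q + sqrt(-1)) - 68 = (Q + I) - 68 = (I + Q) - 68 = -68 + I + Q)
U(32, 100) + 14947 = (-68 + I + 32) + 14947 = (-36 + I) + 14947 = 14911 + I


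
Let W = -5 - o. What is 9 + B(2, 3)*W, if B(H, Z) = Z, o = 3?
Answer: -15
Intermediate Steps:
W = -8 (W = -5 - 1*3 = -5 - 3 = -8)
9 + B(2, 3)*W = 9 + 3*(-8) = 9 - 24 = -15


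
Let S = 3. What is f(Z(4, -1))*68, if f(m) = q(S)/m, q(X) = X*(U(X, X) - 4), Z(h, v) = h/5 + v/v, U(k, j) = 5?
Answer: 340/3 ≈ 113.33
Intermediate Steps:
Z(h, v) = 1 + h/5 (Z(h, v) = h*(⅕) + 1 = h/5 + 1 = 1 + h/5)
q(X) = X (q(X) = X*(5 - 4) = X*1 = X)
f(m) = 3/m
f(Z(4, -1))*68 = (3/(1 + (⅕)*4))*68 = (3/(1 + ⅘))*68 = (3/(9/5))*68 = (3*(5/9))*68 = (5/3)*68 = 340/3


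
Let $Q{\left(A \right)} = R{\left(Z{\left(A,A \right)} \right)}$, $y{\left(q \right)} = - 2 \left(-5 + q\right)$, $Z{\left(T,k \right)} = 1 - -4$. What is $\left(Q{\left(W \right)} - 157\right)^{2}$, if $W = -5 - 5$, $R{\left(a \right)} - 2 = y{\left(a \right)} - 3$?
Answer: $24964$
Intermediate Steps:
$Z{\left(T,k \right)} = 5$ ($Z{\left(T,k \right)} = 1 + 4 = 5$)
$y{\left(q \right)} = 10 - 2 q$
$R{\left(a \right)} = 9 - 2 a$ ($R{\left(a \right)} = 2 - \left(-7 + 2 a\right) = 9 - 2 a$)
$W = -10$
$Q{\left(A \right)} = -1$ ($Q{\left(A \right)} = 9 - 10 = -1$)
$\left(Q{\left(W \right)} - 157\right)^{2} = \left(-1 - 157\right)^{2} = \left(-158\right)^{2} = 24964$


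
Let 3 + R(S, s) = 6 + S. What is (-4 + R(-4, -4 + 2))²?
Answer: 25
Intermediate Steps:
R(S, s) = 3 + S (R(S, s) = -3 + (6 + S) = 3 + S)
(-4 + R(-4, -4 + 2))² = (-4 + (3 - 4))² = (-4 - 1)² = (-5)² = 25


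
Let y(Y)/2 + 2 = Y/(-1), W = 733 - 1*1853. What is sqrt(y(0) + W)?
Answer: 2*I*sqrt(281) ≈ 33.526*I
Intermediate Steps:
W = -1120 (W = 733 - 1853 = -1120)
y(Y) = -4 - 2*Y (y(Y) = -4 + 2*(Y/(-1)) = -4 + 2*(Y*(-1)) = -4 + 2*(-Y) = -4 - 2*Y)
sqrt(y(0) + W) = sqrt((-4 - 2*0) - 1120) = sqrt((-4 + 0) - 1120) = sqrt(-4 - 1120) = sqrt(-1124) = 2*I*sqrt(281)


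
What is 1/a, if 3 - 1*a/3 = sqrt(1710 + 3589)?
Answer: -1/5290 - sqrt(5299)/15870 ≈ -0.0047759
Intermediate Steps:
a = 9 - 3*sqrt(5299) (a = 9 - 3*sqrt(1710 + 3589) = 9 - 3*sqrt(5299) ≈ -209.38)
1/a = 1/(9 - 3*sqrt(5299))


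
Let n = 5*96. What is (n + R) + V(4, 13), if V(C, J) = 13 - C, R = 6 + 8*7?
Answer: 551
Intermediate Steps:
R = 62 (R = 6 + 56 = 62)
n = 480
(n + R) + V(4, 13) = (480 + 62) + (13 - 1*4) = 542 + (13 - 4) = 542 + 9 = 551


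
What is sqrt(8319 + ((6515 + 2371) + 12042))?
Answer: sqrt(29247) ≈ 171.02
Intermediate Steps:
sqrt(8319 + ((6515 + 2371) + 12042)) = sqrt(8319 + (8886 + 12042)) = sqrt(8319 + 20928) = sqrt(29247)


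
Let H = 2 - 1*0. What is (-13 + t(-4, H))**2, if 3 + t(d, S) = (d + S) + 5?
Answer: 169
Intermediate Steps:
H = 2 (H = 2 + 0 = 2)
t(d, S) = 2 + S + d (t(d, S) = -3 + ((d + S) + 5) = -3 + ((S + d) + 5) = -3 + (5 + S + d) = 2 + S + d)
(-13 + t(-4, H))**2 = (-13 + (2 + 2 - 4))**2 = (-13 + 0)**2 = (-13)**2 = 169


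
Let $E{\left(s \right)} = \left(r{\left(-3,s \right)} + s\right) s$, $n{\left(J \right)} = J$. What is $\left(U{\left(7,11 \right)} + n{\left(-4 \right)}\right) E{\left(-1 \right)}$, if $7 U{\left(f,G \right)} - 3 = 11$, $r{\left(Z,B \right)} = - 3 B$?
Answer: $4$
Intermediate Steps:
$U{\left(f,G \right)} = 2$ ($U{\left(f,G \right)} = \frac{3}{7} + \frac{1}{7} \cdot 11 = \frac{3}{7} + \frac{11}{7} = 2$)
$E{\left(s \right)} = - 2 s^{2}$ ($E{\left(s \right)} = \left(- 3 s + s\right) s = - 2 s s = - 2 s^{2}$)
$\left(U{\left(7,11 \right)} + n{\left(-4 \right)}\right) E{\left(-1 \right)} = \left(2 - 4\right) \left(- 2 \left(-1\right)^{2}\right) = - 2 \left(\left(-2\right) 1\right) = \left(-2\right) \left(-2\right) = 4$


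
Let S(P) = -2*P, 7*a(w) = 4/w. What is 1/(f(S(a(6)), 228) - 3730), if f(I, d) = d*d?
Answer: 1/48254 ≈ 2.0724e-5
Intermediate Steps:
a(w) = 4/(7*w) (a(w) = (4/w)/7 = 4/(7*w))
f(I, d) = d²
1/(f(S(a(6)), 228) - 3730) = 1/(228² - 3730) = 1/(51984 - 3730) = 1/48254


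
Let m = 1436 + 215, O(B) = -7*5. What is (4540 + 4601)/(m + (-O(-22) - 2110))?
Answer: -9141/424 ≈ -21.559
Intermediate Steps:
O(B) = -35
m = 1651
(4540 + 4601)/(m + (-O(-22) - 2110)) = (4540 + 4601)/(1651 + (-1*(-35) - 2110)) = 9141/(1651 + (35 - 2110)) = 9141/(1651 - 2075) = 9141/(-424) = 9141*(-1/424) = -9141/424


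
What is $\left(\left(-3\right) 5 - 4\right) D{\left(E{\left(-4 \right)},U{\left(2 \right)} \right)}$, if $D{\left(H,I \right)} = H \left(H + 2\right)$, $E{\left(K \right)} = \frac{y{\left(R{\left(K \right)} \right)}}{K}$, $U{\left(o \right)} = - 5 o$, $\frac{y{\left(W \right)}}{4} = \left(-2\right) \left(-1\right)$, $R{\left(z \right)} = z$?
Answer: $0$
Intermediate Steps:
$y{\left(W \right)} = 8$ ($y{\left(W \right)} = 4 \left(\left(-2\right) \left(-1\right)\right) = 4 \cdot 2 = 8$)
$E{\left(K \right)} = \frac{8}{K}$
$D{\left(H,I \right)} = H \left(2 + H\right)$
$\left(\left(-3\right) 5 - 4\right) D{\left(E{\left(-4 \right)},U{\left(2 \right)} \right)} = \left(\left(-3\right) 5 - 4\right) \frac{8}{-4} \left(2 + \frac{8}{-4}\right) = \left(-15 - 4\right) 8 \left(- \frac{1}{4}\right) \left(2 + 8 \left(- \frac{1}{4}\right)\right) = - 19 \left(- 2 \left(2 - 2\right)\right) = - 19 \left(\left(-2\right) 0\right) = \left(-19\right) 0 = 0$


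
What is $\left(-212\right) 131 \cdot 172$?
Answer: $-4776784$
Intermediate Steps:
$\left(-212\right) 131 \cdot 172 = \left(-27772\right) 172 = -4776784$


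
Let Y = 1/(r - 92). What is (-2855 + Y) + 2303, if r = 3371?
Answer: -1810007/3279 ≈ -552.00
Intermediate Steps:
Y = 1/3279 (Y = 1/(3371 - 92) = 1/3279 ≈ 0.00030497)
(-2855 + Y) + 2303 = (-2855 + 1/3279) + 2303 = -9361544/3279 + 2303 = -1810007/3279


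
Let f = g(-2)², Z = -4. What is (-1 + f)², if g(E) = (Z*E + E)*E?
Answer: 20449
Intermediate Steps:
g(E) = -3*E² (g(E) = (-4*E + E)*E = (-3*E)*E = -3*E²)
f = 144 (f = (-3*(-2)²)² = (-3*4)² = (-12)² = 144)
(-1 + f)² = (-1 + 144)² = 143² = 20449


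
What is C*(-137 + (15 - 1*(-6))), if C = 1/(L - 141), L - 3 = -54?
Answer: 29/48 ≈ 0.60417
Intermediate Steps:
L = -51 (L = 3 - 54 = -51)
C = -1/192 (C = 1/(-51 - 141) = 1/(-192) = -1/192 ≈ -0.0052083)
C*(-137 + (15 - 1*(-6))) = -(-137 + (15 - 1*(-6)))/192 = -(-137 + (15 + 6))/192 = -(-137 + 21)/192 = -1/192*(-116) = 29/48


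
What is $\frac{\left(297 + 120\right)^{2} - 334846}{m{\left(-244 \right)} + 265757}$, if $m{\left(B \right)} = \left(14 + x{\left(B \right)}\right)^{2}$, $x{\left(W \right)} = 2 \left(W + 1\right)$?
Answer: $- \frac{160957}{488541} \approx -0.32946$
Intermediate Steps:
$x{\left(W \right)} = 2 + 2 W$ ($x{\left(W \right)} = 2 \left(1 + W\right) = 2 + 2 W$)
$m{\left(B \right)} = \left(16 + 2 B\right)^{2}$ ($m{\left(B \right)} = \left(14 + \left(2 + 2 B\right)\right)^{2} = \left(16 + 2 B\right)^{2}$)
$\frac{\left(297 + 120\right)^{2} - 334846}{m{\left(-244 \right)} + 265757} = \frac{\left(297 + 120\right)^{2} - 334846}{4 \left(8 - 244\right)^{2} + 265757} = \frac{417^{2} - 334846}{4 \left(-236\right)^{2} + 265757} = \frac{173889 - 334846}{4 \cdot 55696 + 265757} = - \frac{160957}{222784 + 265757} = - \frac{160957}{488541}$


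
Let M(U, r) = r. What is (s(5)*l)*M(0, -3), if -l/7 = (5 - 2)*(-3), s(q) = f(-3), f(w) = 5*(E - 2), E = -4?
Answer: 5670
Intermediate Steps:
f(w) = -30 (f(w) = 5*(-4 - 2) = 5*(-6) = -30)
s(q) = -30
l = 63 (l = -7*(5 - 2)*(-3) = -21*(-3) = -7*(-9) = 63)
(s(5)*l)*M(0, -3) = -30*63*(-3) = -1890*(-3) = 5670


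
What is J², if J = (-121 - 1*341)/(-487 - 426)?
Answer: 1764/6889 ≈ 0.25606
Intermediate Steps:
J = 42/83 (J = (-121 - 341)/(-913) = -462*(-1/913) = 42/83 ≈ 0.50602)
J² = (42/83)² = 1764/6889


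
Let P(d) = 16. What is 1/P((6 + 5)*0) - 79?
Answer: -1263/16 ≈ -78.938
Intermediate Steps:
1/P((6 + 5)*0) - 79 = 1/16 - 79 = -1263/16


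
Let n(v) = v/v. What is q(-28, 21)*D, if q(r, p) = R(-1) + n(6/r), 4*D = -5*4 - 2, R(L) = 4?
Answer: -55/2 ≈ -27.500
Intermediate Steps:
D = -11/2 (D = (-5*4 - 2)/4 = (-20 - 2)/4 = (1/4)*(-22) = -11/2 ≈ -5.5000)
n(v) = 1
q(r, p) = 5 (q(r, p) = 4 + 1 = 5)
q(-28, 21)*D = 5*(-11/2) = -55/2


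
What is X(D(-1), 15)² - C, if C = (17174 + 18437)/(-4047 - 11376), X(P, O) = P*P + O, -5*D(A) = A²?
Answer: 2202698923/9639375 ≈ 228.51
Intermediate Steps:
D(A) = -A²/5
X(P, O) = O + P² (X(P, O) = P² + O = O + P²)
C = -35611/15423 (C = 35611/(-15423) = 35611*(-1/15423) = -35611/15423 ≈ -2.3090)
X(D(-1), 15)² - C = (15 + (-⅕*(-1)²)²)² - 1*(-35611/15423) = (15 + (-⅕*1)²)² + 35611/15423 = (15 + (-⅕)²)² + 35611/15423 = (15 + 1/25)² + 35611/15423 = (376/25)² + 35611/15423 = 141376/625 + 35611/15423 = 2202698923/9639375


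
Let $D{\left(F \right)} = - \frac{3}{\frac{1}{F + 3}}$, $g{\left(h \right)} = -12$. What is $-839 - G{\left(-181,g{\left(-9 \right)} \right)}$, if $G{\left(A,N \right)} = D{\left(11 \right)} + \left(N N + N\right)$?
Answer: $-929$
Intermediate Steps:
$D{\left(F \right)} = -9 - 3 F$ ($D{\left(F \right)} = - \frac{3}{\frac{1}{3 + F}} = - 3 \left(3 + F\right) = -9 - 3 F$)
$G{\left(A,N \right)} = -42 + N + N^{2}$ ($G{\left(A,N \right)} = \left(-9 - 33\right) + \left(N N + N\right) = \left(-9 - 33\right) + \left(N^{2} + N\right) = -42 + \left(N + N^{2}\right) = -42 + N + N^{2}$)
$-839 - G{\left(-181,g{\left(-9 \right)} \right)} = -839 - \left(-42 - 12 + \left(-12\right)^{2}\right) = -839 - \left(-42 - 12 + 144\right) = -839 - 90 = -929$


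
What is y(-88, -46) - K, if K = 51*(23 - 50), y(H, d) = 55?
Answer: 1432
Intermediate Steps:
K = -1377 (K = 51*(-27) = -1377)
y(-88, -46) - K = 55 - 1*(-1377) = 55 + 1377 = 1432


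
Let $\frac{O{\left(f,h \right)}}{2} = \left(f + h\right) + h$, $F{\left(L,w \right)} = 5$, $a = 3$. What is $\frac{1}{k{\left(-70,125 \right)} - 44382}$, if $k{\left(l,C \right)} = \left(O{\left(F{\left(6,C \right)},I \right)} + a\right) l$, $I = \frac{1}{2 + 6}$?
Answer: $- \frac{1}{45327} \approx -2.2062 \cdot 10^{-5}$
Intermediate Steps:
$I = \frac{1}{8} \approx 0.125$
$O{\left(f,h \right)} = 2 f + 4 h$ ($O{\left(f,h \right)} = 2 \left(\left(f + h\right) + h\right) = 2 \left(f + 2 h\right) = 2 f + 4 h$)
$k{\left(l,C \right)} = \frac{27 l}{2}$ ($k{\left(l,C \right)} = \left(\left(2 \cdot 5 + 4 \cdot \frac{1}{8}\right) + 3\right) l = \left(\left(10 + \frac{1}{2}\right) + 3\right) l = \left(\frac{21}{2} + 3\right) l = \frac{27 l}{2}$)
$\frac{1}{k{\left(-70,125 \right)} - 44382} = \frac{1}{\frac{27}{2} \left(-70\right) - 44382} = \frac{1}{-945 - 44382} = \frac{1}{-45327} = - \frac{1}{45327}$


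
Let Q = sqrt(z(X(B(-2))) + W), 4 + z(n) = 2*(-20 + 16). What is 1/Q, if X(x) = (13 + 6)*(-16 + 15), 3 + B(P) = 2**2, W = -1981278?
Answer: -I*sqrt(1981290)/1981290 ≈ -0.00071044*I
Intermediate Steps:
B(P) = 1 (B(P) = -3 + 2**2 = -3 + 4 = 1)
X(x) = -19 (X(x) = 19*(-1) = -19)
z(n) = -12 (z(n) = -4 + 2*(-20 + 16) = -4 + 2*(-4) = -4 - 8 = -12)
Q = I*sqrt(1981290) (Q = sqrt(-12 - 1981278) = sqrt(-1981290) = I*sqrt(1981290) ≈ 1407.6*I)
1/Q = 1/(I*sqrt(1981290)) = -I*sqrt(1981290)/1981290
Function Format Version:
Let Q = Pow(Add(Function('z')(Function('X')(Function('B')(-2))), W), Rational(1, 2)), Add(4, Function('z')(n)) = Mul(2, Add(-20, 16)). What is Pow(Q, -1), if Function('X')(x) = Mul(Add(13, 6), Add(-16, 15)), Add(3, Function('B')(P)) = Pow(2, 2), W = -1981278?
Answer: Mul(Rational(-1, 1981290), I, Pow(1981290, Rational(1, 2))) ≈ Mul(-0.00071044, I)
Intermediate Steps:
Function('B')(P) = 1 (Function('B')(P) = Add(-3, Pow(2, 2)) = Add(-3, 4) = 1)
Function('X')(x) = -19 (Function('X')(x) = Mul(19, -1) = -19)
Function('z')(n) = -12 (Function('z')(n) = Add(-4, Mul(2, Add(-20, 16))) = Add(-4, Mul(2, -4)) = Add(-4, -8) = -12)
Q = Mul(I, Pow(1981290, Rational(1, 2))) (Q = Pow(Add(-12, -1981278), Rational(1, 2)) = Pow(-1981290, Rational(1, 2)) = Mul(I, Pow(1981290, Rational(1, 2))) ≈ Mul(1407.6, I))
Pow(Q, -1) = Pow(Mul(I, Pow(1981290, Rational(1, 2))), -1) = Mul(Rational(-1, 1981290), I, Pow(1981290, Rational(1, 2)))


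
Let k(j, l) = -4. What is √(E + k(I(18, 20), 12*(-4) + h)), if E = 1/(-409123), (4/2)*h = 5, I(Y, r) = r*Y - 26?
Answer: I*√669526925639/409123 ≈ 2.0*I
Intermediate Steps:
I(Y, r) = -26 + Y*r (I(Y, r) = Y*r - 26 = -26 + Y*r)
h = 5/2 (h = (½)*5 = 5/2 ≈ 2.5000)
E = -1/409123 ≈ -2.4443e-6
√(E + k(I(18, 20), 12*(-4) + h)) = √(-1/409123 - 4) = √(-1636493/409123) = I*√669526925639/409123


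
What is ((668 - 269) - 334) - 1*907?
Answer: -842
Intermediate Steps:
((668 - 269) - 334) - 1*907 = (399 - 334) - 907 = 65 - 907 = -842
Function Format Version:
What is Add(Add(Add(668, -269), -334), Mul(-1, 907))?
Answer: -842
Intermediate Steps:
Add(Add(Add(668, -269), -334), Mul(-1, 907)) = Add(Add(399, -334), -907) = Add(65, -907) = -842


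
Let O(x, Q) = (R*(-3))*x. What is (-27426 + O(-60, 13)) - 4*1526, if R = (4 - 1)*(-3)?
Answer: -35150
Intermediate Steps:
R = -9 (R = 3*(-3) = -9)
O(x, Q) = 27*x (O(x, Q) = (-9*(-3))*x = 27*x)
(-27426 + O(-60, 13)) - 4*1526 = (-27426 + 27*(-60)) - 4*1526 = (-27426 - 1620) - 6104 = -29046 - 6104 = -35150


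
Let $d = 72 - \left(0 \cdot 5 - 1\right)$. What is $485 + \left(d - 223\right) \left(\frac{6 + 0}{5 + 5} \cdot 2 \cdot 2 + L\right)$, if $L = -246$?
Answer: $37025$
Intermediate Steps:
$d = 73$ ($d = 72 - \left(0 - 1\right) = 72 - -1 = 72 + 1 = 73$)
$485 + \left(d - 223\right) \left(\frac{6 + 0}{5 + 5} \cdot 2 \cdot 2 + L\right) = 485 + \left(73 - 223\right) \left(\frac{6 + 0}{5 + 5} \cdot 2 \cdot 2 - 246\right) = 485 - 150 \left(\frac{6}{10} \cdot 2 \cdot 2 - 246\right) = 485 - 150 \left(6 \cdot \frac{1}{10} \cdot 2 \cdot 2 - 246\right) = 485 - 150 \left(\frac{3}{5} \cdot 2 \cdot 2 - 246\right) = 485 - 150 \left(\frac{6}{5} \cdot 2 - 246\right) = 485 - 150 \left(\frac{12}{5} - 246\right) = 485 - -36540 = 485 + 36540 = 37025$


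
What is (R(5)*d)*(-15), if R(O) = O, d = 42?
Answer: -3150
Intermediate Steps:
(R(5)*d)*(-15) = (5*42)*(-15) = 210*(-15) = -3150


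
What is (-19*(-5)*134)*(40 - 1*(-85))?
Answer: 1591250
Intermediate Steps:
(-19*(-5)*134)*(40 - 1*(-85)) = (95*134)*(40 + 85) = 12730*125 = 1591250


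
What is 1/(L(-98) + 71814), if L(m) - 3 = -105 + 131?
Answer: 1/71843 ≈ 1.3919e-5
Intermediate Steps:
L(m) = 29 (L(m) = 3 + (-105 + 131) = 3 + 26 = 29)
1/(L(-98) + 71814) = 1/(29 + 71814) = 1/71843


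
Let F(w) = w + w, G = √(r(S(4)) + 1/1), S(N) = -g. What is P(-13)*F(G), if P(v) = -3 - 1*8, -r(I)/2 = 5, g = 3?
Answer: -66*I ≈ -66.0*I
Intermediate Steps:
S(N) = -3 (S(N) = -1*3 = -3)
r(I) = -10 (r(I) = -2*5 = -10)
G = 3*I (G = √(-10 + 1/1) = √(-10 + 1) = √(-9) = 3*I ≈ 3.0*I)
P(v) = -11 (P(v) = -3 - 8 = -11)
F(w) = 2*w
P(-13)*F(G) = -22*3*I = -66*I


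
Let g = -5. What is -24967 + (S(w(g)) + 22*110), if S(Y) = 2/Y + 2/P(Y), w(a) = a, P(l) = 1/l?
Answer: -112787/5 ≈ -22557.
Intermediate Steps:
P(l) = 1/l
S(Y) = 2*Y + 2/Y (S(Y) = 2/Y + 2/(1/Y) = 2/Y + 2*Y = 2*Y + 2/Y)
-24967 + (S(w(g)) + 22*110) = -24967 + ((2*(-5) + 2/(-5)) + 22*110) = -24967 + ((-10 + 2*(-⅕)) + 2420) = -24967 + ((-10 - ⅖) + 2420) = -24967 + (-52/5 + 2420) = -24967 + 12048/5 = -112787/5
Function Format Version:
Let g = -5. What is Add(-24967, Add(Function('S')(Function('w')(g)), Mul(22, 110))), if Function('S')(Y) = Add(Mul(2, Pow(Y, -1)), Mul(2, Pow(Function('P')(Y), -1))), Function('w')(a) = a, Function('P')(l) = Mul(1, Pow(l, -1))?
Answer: Rational(-112787, 5) ≈ -22557.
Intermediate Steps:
Function('P')(l) = Pow(l, -1)
Function('S')(Y) = Add(Mul(2, Y), Mul(2, Pow(Y, -1))) (Function('S')(Y) = Add(Mul(2, Pow(Y, -1)), Mul(2, Pow(Pow(Y, -1), -1))) = Add(Mul(2, Pow(Y, -1)), Mul(2, Y)) = Add(Mul(2, Y), Mul(2, Pow(Y, -1))))
Add(-24967, Add(Function('S')(Function('w')(g)), Mul(22, 110))) = Add(-24967, Add(Add(Mul(2, -5), Mul(2, Pow(-5, -1))), Mul(22, 110))) = Add(-24967, Add(Add(-10, Mul(2, Rational(-1, 5))), 2420)) = Add(-24967, Add(Add(-10, Rational(-2, 5)), 2420)) = Add(-24967, Add(Rational(-52, 5), 2420)) = Add(-24967, Rational(12048, 5)) = Rational(-112787, 5)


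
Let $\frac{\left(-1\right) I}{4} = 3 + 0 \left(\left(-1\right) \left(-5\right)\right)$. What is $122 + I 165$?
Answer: $-1858$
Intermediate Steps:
$I = -12$ ($I = - 4 \left(3 + 0 \left(\left(-1\right) \left(-5\right)\right)\right) = - 4 \left(3 + 0 \cdot 5\right) = - 4 \left(3 + 0\right) = \left(-4\right) 3 = -12$)
$122 + I 165 = 122 - 1980 = -1858$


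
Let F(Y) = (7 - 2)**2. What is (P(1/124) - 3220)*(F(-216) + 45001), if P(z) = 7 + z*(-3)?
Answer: -8969516895/62 ≈ -1.4467e+8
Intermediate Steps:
F(Y) = 25 (F(Y) = 5**2 = 25)
P(z) = 7 - 3*z
(P(1/124) - 3220)*(F(-216) + 45001) = ((7 - 3/124) - 3220)*(25 + 45001) = ((7 - 3*1/124) - 3220)*45026 = ((7 - 3/124) - 3220)*45026 = (865/124 - 3220)*45026 = -398415/124*45026 = -8969516895/62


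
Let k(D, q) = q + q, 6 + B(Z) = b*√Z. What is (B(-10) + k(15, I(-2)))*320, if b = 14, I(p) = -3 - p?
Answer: -2560 + 4480*I*√10 ≈ -2560.0 + 14167.0*I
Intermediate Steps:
B(Z) = -6 + 14*√Z
k(D, q) = 2*q
(B(-10) + k(15, I(-2)))*320 = ((-6 + 14*√(-10)) + 2*(-3 - 1*(-2)))*320 = ((-6 + 14*(I*√10)) + 2*(-3 + 2))*320 = ((-6 + 14*I*√10) + 2*(-1))*320 = ((-6 + 14*I*√10) - 2)*320 = (-8 + 14*I*√10)*320 = -2560 + 4480*I*√10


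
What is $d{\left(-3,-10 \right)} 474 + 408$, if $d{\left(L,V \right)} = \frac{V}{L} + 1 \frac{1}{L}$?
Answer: $1830$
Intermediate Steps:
$d{\left(L,V \right)} = \frac{1}{L} + \frac{V}{L}$ ($d{\left(L,V \right)} = \frac{V}{L} + \frac{1}{L} = \frac{1}{L} + \frac{V}{L}$)
$d{\left(-3,-10 \right)} 474 + 408 = \frac{1 - 10}{-3} \cdot 474 + 408 = \left(- \frac{1}{3}\right) \left(-9\right) 474 + 408 = 3 \cdot 474 + 408 = 1422 + 408 = 1830$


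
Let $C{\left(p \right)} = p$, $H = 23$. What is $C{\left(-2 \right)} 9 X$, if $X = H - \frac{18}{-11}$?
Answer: $- \frac{4878}{11} \approx -443.45$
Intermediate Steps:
$X = \frac{271}{11}$ ($X = 23 - \frac{18}{-11} = 23 - - \frac{18}{11} = 23 + \frac{18}{11} = \frac{271}{11} \approx 24.636$)
$C{\left(-2 \right)} 9 X = \left(-2\right) 9 \cdot \frac{271}{11} = \left(-18\right) \frac{271}{11} = - \frac{4878}{11}$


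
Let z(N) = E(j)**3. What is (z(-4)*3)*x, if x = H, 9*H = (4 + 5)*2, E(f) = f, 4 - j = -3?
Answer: 2058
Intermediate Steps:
j = 7 (j = 4 - 1*(-3) = 4 + 3 = 7)
z(N) = 343 (z(N) = 7**3 = 343)
H = 2 (H = ((4 + 5)*2)/9 = (9*2)/9 = (1/9)*18 = 2)
x = 2
(z(-4)*3)*x = (343*3)*2 = 1029*2 = 2058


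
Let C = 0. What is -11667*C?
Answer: 0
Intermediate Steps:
-11667*C = -11667*0 = 0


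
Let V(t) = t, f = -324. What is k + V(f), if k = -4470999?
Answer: -4471323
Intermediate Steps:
k + V(f) = -4470999 - 324 = -4471323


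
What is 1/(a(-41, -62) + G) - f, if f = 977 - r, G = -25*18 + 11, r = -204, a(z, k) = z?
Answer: -566881/480 ≈ -1181.0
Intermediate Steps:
G = -439 (G = -450 + 11 = -439)
f = 1181 (f = 977 - 1*(-204) = 977 + 204 = 1181)
1/(a(-41, -62) + G) - f = 1/(-41 - 439) - 1*1181 = 1/(-480) - 1181 = -1/480 - 1181 = -566881/480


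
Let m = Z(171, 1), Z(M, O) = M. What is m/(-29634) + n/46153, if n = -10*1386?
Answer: -139539801/455899334 ≈ -0.30608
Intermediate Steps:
n = -13860
m = 171
m/(-29634) + n/46153 = 171/(-29634) - 13860/46153 = 171*(-1/29634) - 13860*1/46153 = -57/9878 - 13860/46153 = -139539801/455899334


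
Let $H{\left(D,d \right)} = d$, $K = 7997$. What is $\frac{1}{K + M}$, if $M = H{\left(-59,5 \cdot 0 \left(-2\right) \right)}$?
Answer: $\frac{1}{7997} \approx 0.00012505$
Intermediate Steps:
$M = 0$ ($M = 5 \cdot 0 \left(-2\right) = 0 \left(-2\right) = 0$)
$\frac{1}{K + M} = \frac{1}{7997 + 0} = \frac{1}{7997}$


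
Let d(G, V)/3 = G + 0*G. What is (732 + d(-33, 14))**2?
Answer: 400689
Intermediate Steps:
d(G, V) = 3*G (d(G, V) = 3*(G + 0*G) = 3*(G + 0) = 3*G)
(732 + d(-33, 14))**2 = (732 + 3*(-33))**2 = (732 - 99)**2 = 633**2 = 400689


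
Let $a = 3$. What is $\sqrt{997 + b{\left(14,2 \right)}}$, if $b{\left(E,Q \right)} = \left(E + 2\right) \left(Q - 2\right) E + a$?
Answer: $10 \sqrt{10} \approx 31.623$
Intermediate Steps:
$b{\left(E,Q \right)} = 3 + E \left(-2 + Q\right) \left(2 + E\right)$ ($b{\left(E,Q \right)} = \left(E + 2\right) \left(Q - 2\right) E + 3 = \left(2 + E\right) \left(-2 + Q\right) E + 3 = \left(-2 + Q\right) \left(2 + E\right) E + 3 = E \left(-2 + Q\right) \left(2 + E\right) + 3 = 3 + E \left(-2 + Q\right) \left(2 + E\right)$)
$\sqrt{997 + b{\left(14,2 \right)}} = \sqrt{997 + \left(3 - 56 - 2 \cdot 14^{2} + 2 \cdot 14^{2} + 2 \cdot 14 \cdot 2\right)} = \sqrt{997 + \left(3 - 56 - 392 + 2 \cdot 196 + 56\right)} = \sqrt{997 + \left(3 - 56 - 392 + 392 + 56\right)} = \sqrt{997 + 3} = \sqrt{1000} = 10 \sqrt{10}$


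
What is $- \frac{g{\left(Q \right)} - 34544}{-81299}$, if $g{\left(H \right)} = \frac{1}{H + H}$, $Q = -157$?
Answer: $- \frac{10846817}{25527886} \approx -0.4249$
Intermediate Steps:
$g{\left(H \right)} = \frac{1}{2 H}$
$- \frac{g{\left(Q \right)} - 34544}{-81299} = - \frac{\frac{1}{2 \left(-157\right)} - 34544}{-81299} = - \frac{\left(\frac{1}{2} \left(- \frac{1}{157}\right) - 34544\right) \left(-1\right)}{81299} = - \frac{\left(- \frac{1}{314} - 34544\right) \left(-1\right)}{81299} = - \frac{\left(-10846817\right) \left(-1\right)}{314 \cdot 81299} = \left(-1\right) \frac{10846817}{25527886} = - \frac{10846817}{25527886}$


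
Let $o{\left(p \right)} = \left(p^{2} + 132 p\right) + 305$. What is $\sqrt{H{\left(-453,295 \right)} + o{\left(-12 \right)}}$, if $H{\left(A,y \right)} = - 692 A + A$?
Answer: $4 \sqrt{19493} \approx 558.47$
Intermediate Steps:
$H{\left(A,y \right)} = - 691 A$
$o{\left(p \right)} = 305 + p^{2} + 132 p$
$\sqrt{H{\left(-453,295 \right)} + o{\left(-12 \right)}} = \sqrt{\left(-691\right) \left(-453\right) + \left(305 + \left(-12\right)^{2} + 132 \left(-12\right)\right)} = \sqrt{313023 + \left(305 + 144 - 1584\right)} = \sqrt{313023 - 1135} = \sqrt{311888} = 4 \sqrt{19493}$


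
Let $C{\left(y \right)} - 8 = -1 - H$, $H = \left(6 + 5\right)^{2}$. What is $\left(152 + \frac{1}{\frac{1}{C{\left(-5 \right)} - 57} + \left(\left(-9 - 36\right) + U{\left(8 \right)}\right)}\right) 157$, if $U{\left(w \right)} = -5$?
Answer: $\frac{204034217}{8551} \approx 23861.0$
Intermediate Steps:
$H = 121$ ($H = 11^{2} = 121$)
$C{\left(y \right)} = -114$ ($C{\left(y \right)} = 8 - 122 = -114$)
$\left(152 + \frac{1}{\frac{1}{C{\left(-5 \right)} - 57} + \left(\left(-9 - 36\right) + U{\left(8 \right)}\right)}\right) 157 = \left(152 + \frac{1}{\frac{1}{-114 - 57} - 50}\right) 157 = \left(152 + \frac{1}{\frac{1}{-171} - 50}\right) 157 = \left(152 + \frac{1}{- \frac{1}{171} - 50}\right) 157 = \left(152 + \frac{1}{- \frac{8551}{171}}\right) 157 = \left(152 - \frac{171}{8551}\right) 157 = \frac{1299581}{8551} \cdot 157 = \frac{204034217}{8551}$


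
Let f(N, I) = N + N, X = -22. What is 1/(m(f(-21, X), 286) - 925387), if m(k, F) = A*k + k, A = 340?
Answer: -1/939709 ≈ -1.0642e-6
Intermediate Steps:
f(N, I) = 2*N
m(k, F) = 341*k (m(k, F) = 340*k + k = 341*k)
1/(m(f(-21, X), 286) - 925387) = 1/(341*(2*(-21)) - 925387) = 1/(341*(-42) - 925387) = 1/(-14322 - 925387) = 1/(-939709) = -1/939709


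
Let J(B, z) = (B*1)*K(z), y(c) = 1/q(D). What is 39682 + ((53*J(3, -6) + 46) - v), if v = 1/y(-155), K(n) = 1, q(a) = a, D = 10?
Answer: 39877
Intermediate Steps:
y(c) = ⅒ (y(c) = 1/10 = ⅒)
v = 10 (v = 1/(⅒) = 10)
J(B, z) = B (J(B, z) = (B*1)*1 = B*1 = B)
39682 + ((53*J(3, -6) + 46) - v) = 39682 + ((53*3 + 46) - 1*10) = 39682 + ((159 + 46) - 10) = 39682 + (205 - 10) = 39682 + 195 = 39877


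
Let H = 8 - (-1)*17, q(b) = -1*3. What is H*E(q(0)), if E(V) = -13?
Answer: -325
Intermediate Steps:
q(b) = -3
H = 25 (H = 8 - 1*(-17) = 8 + 17 = 25)
H*E(q(0)) = 25*(-13) = -325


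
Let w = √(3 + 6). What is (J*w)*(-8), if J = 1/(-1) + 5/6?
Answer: 4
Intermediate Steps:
J = -⅙ (J = 1*(-1) + 5*(⅙) = -1 + ⅚ = -⅙ ≈ -0.16667)
w = 3 (w = √9 = 3)
(J*w)*(-8) = -⅙*3*(-8) = -½*(-8) = 4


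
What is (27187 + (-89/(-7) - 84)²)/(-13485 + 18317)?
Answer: 395291/59192 ≈ 6.6781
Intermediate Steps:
(27187 + (-89/(-7) - 84)²)/(-13485 + 18317) = (27187 + (-89*(-⅐) - 84)²)/4832 = (27187 + (89/7 - 84)²)*(1/4832) = (27187 + (-499/7)²)*(1/4832) = (27187 + 249001/49)*(1/4832) = (1581164/49)*(1/4832) = 395291/59192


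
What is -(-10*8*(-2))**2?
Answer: -25600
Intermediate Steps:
-(-10*8*(-2))**2 = -(-80*(-2))**2 = -1*160**2 = -1*25600 = -25600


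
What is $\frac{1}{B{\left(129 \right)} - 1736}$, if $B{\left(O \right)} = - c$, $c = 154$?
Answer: $- \frac{1}{1890} \approx -0.0005291$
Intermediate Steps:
$B{\left(O \right)} = -154$ ($B{\left(O \right)} = \left(-1\right) 154 = -154$)
$\frac{1}{B{\left(129 \right)} - 1736} = \frac{1}{-154 - 1736} = \frac{1}{-1890} = - \frac{1}{1890}$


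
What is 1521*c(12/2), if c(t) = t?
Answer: 9126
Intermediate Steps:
1521*c(12/2) = 1521*(12/2) = 1521*(12*(½)) = 1521*6 = 9126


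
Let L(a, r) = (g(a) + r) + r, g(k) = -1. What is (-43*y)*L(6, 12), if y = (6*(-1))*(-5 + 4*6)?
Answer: 112746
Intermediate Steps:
L(a, r) = -1 + 2*r (L(a, r) = (-1 + r) + r = -1 + 2*r)
y = -114 (y = -6*(-5 + 24) = -6*19 = -114)
(-43*y)*L(6, 12) = (-43*(-114))*(-1 + 2*12) = 4902*(-1 + 24) = 4902*23 = 112746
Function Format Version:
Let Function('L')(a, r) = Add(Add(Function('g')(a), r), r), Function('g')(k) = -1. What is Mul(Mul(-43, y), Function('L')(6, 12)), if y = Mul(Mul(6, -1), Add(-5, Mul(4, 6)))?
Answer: 112746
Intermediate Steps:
Function('L')(a, r) = Add(-1, Mul(2, r)) (Function('L')(a, r) = Add(Add(-1, r), r) = Add(-1, Mul(2, r)))
y = -114 (y = Mul(-6, Add(-5, 24)) = Mul(-6, 19) = -114)
Mul(Mul(-43, y), Function('L')(6, 12)) = Mul(Mul(-43, -114), Add(-1, Mul(2, 12))) = Mul(4902, Add(-1, 24)) = Mul(4902, 23) = 112746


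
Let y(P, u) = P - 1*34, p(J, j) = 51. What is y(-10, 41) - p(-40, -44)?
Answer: -95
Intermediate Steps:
y(P, u) = -34 + P (y(P, u) = P - 34 = -34 + P)
y(-10, 41) - p(-40, -44) = (-34 - 10) - 1*51 = -44 - 51 = -95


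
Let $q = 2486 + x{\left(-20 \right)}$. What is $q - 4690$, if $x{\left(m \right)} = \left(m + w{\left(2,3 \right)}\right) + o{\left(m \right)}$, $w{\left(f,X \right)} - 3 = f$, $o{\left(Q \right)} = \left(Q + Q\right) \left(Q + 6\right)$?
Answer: $-1659$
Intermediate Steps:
$o{\left(Q \right)} = 2 Q \left(6 + Q\right)$
$w{\left(f,X \right)} = 3 + f$
$x{\left(m \right)} = 5 + m + 2 m \left(6 + m\right)$ ($x{\left(m \right)} = \left(m + \left(3 + 2\right)\right) + 2 m \left(6 + m\right) = \left(m + 5\right) + 2 m \left(6 + m\right) = \left(5 + m\right) + 2 m \left(6 + m\right) = 5 + m + 2 m \left(6 + m\right)$)
$q = 3031$ ($q = 2486 + \left(5 - 20 + 2 \left(-20\right) \left(6 - 20\right)\right) = 2486 + \left(5 - 20 + 2 \left(-20\right) \left(-14\right)\right) = 2486 + \left(5 - 20 + 560\right) = 2486 + 545 = 3031$)
$q - 4690 = 3031 - 4690 = -1659$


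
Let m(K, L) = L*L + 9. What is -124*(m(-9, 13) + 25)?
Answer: -25172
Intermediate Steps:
m(K, L) = 9 + L**2 (m(K, L) = L**2 + 9 = 9 + L**2)
-124*(m(-9, 13) + 25) = -124*((9 + 13**2) + 25) = -124*((9 + 169) + 25) = -124*(178 + 25) = -124*203 = -25172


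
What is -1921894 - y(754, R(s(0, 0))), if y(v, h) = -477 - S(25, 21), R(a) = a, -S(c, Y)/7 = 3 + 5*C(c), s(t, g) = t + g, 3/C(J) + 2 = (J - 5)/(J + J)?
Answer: -15370979/8 ≈ -1.9214e+6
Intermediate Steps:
C(J) = 3/(-2 + (-5 + J)/(2*J)) (C(J) = 3/(-2 + (J - 5)/(J + J)) = 3/(-2 + (-5 + J)/((2*J))) = 3/(-2 + (-5 + J)*(1/(2*J))) = 3/(-2 + (-5 + J)/(2*J)))
s(t, g) = g + t
S(c, Y) = -21 + 210*c/(5 + 3*c) (S(c, Y) = -7*(3 + 5*(-6*c/(5 + 3*c))) = -7*(3 - 30*c/(5 + 3*c)) = -21 + 210*c/(5 + 3*c))
y(v, h) = -4173/8 (y(v, h) = -477 - 21*(-5 + 7*25)/(5 + 3*25) = -477 - 21*(-5 + 175)/(5 + 75) = -477 - 21*170/80 = -477 - 1*357/8 = -477 - 357/8 = -4173/8)
-1921894 - y(754, R(s(0, 0))) = -1921894 - 1*(-4173/8) = -1921894 + 4173/8 = -15370979/8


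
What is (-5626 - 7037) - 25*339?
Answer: -21138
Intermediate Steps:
(-5626 - 7037) - 25*339 = -12663 - 8475 = -21138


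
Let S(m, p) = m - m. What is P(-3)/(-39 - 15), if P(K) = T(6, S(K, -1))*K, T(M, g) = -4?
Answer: -2/9 ≈ -0.22222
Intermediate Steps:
S(m, p) = 0
P(K) = -4*K
P(-3)/(-39 - 15) = (-4*(-3))/(-39 - 15) = 12/(-54) = 12*(-1/54) = -2/9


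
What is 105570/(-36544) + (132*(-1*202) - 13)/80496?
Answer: -296026469/91926432 ≈ -3.2203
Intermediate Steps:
105570/(-36544) + (132*(-1*202) - 13)/80496 = 105570*(-1/36544) + (132*(-202) - 13)*(1/80496) = -52785/18272 + (-26664 - 13)*(1/80496) = -52785/18272 - 26677*1/80496 = -52785/18272 - 26677/80496 = -296026469/91926432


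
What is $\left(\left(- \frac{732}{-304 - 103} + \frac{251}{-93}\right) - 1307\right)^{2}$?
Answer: $\frac{2450778490494244}{1432698201} \approx 1.7106 \cdot 10^{6}$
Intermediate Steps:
$\left(\left(- \frac{732}{-304 - 103} + \frac{251}{-93}\right) - 1307\right)^{2} = \left(\left(- \frac{732}{-304 - 103} + 251 \left(- \frac{1}{93}\right)\right) - 1307\right)^{2} = \left(\left(- \frac{732}{-407} - \frac{251}{93}\right) - 1307\right)^{2} = \left(\left(\left(-732\right) \left(- \frac{1}{407}\right) - \frac{251}{93}\right) - 1307\right)^{2} = \left(\left(\frac{732}{407} - \frac{251}{93}\right) - 1307\right)^{2} = \left(- \frac{34081}{37851} - 1307\right)^{2} = \left(- \frac{49505338}{37851}\right)^{2} = \frac{2450778490494244}{1432698201}$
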